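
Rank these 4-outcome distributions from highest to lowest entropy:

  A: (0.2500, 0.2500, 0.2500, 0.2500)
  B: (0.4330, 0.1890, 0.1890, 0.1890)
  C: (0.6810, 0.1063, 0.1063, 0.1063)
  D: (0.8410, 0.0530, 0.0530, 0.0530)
A > B > C > D

Key insight: Entropy is maximized by uniform distributions and minimized by concentrated distributions.

Entropies:
  H(A) = 2.0000 bits
  H(B) = 1.8857 bits
  H(C) = 1.4089 bits
  H(D) = 0.8839 bits

Ranking: A > B > C > D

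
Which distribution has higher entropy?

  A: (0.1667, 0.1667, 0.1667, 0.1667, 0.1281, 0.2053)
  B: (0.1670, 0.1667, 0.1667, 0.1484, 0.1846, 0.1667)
B

Both distributions are close to uniform, making this a harder comparison.

H(A) = 2.5720 bits
H(B) = 2.5821 bits

The distribution closer to uniform has higher entropy.
Answer: B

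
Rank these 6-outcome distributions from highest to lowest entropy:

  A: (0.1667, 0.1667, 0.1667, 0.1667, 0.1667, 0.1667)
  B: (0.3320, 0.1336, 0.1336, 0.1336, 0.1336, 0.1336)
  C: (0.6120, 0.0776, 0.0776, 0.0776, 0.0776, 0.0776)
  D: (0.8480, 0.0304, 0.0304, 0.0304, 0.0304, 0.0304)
A > B > C > D

Key insight: Entropy is maximized by uniform distributions and minimized by concentrated distributions.

Entropies:
  H(A) = 2.5850 bits
  H(B) = 2.4680 bits
  H(C) = 1.8644 bits
  H(D) = 0.9678 bits

Ranking: A > B > C > D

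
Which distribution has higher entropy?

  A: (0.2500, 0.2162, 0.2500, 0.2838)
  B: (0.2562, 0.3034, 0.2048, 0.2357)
A

Both distributions are close to uniform, making this a harder comparison.

H(A) = 1.9934 bits
H(B) = 1.9853 bits

The distribution closer to uniform has higher entropy.
Answer: A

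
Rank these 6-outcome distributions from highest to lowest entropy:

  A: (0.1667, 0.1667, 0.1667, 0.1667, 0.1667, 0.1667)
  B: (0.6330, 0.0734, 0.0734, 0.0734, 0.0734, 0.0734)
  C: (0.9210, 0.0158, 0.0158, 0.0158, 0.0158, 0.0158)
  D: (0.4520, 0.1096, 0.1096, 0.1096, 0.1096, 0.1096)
A > D > B > C

Key insight: Entropy is maximized by uniform distributions and minimized by concentrated distributions.

Entropies:
  H(A) = 2.5850 bits
  H(B) = 1.8005 bits
  H(C) = 0.5821 bits
  H(D) = 2.2658 bits

Ranking: A > D > B > C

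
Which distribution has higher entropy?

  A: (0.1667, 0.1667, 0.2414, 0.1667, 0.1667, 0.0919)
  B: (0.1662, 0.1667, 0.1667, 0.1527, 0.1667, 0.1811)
B

Both distributions are close to uniform, making this a harder comparison.

H(A) = 2.5349 bits
H(B) = 2.5832 bits

The distribution closer to uniform has higher entropy.
Answer: B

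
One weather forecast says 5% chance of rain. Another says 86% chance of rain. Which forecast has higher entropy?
86% forecast

Treat each forecast as a Bernoulli distribution. Binary entropy is maximized at p=0.5 and falls off symmetrically toward 0 or 1. The 86% forecast is closer to 50%, so it is more uncertain. H(5%) ≈ 0.286 bits, H(86%) ≈ 0.584 bits.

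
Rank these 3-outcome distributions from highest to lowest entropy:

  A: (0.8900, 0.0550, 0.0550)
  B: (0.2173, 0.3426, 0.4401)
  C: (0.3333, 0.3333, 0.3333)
C > B > A

Key insight: Entropy is maximized by uniform distributions and minimized by concentrated distributions.

- Uniform distributions have maximum entropy log₂(3) = 1.5850 bits
- The more "peaked" or concentrated a distribution, the lower its entropy

Entropies:
  H(A) = 0.6099 bits
  H(B) = 1.5291 bits
  H(C) = 1.5850 bits

Ranking: C > B > A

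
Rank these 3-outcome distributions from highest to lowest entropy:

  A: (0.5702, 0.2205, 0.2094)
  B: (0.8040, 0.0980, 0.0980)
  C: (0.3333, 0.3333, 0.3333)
C > A > B

Key insight: Entropy is maximized by uniform distributions and minimized by concentrated distributions.

- Uniform distributions have maximum entropy log₂(3) = 1.5850 bits
- The more "peaked" or concentrated a distribution, the lower its entropy

Entropies:
  H(A) = 1.4154 bits
  H(B) = 0.9099 bits
  H(C) = 1.5850 bits

Ranking: C > A > B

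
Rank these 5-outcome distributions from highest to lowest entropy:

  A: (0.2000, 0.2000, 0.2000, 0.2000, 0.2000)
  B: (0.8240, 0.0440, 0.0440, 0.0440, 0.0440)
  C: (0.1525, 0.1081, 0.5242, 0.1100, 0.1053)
A > C > B

Key insight: Entropy is maximized by uniform distributions and minimized by concentrated distributions.

- Uniform distributions have maximum entropy log₂(5) = 2.3219 bits
- The more "peaked" or concentrated a distribution, the lower its entropy

Entropies:
  H(A) = 2.3219 bits
  H(B) = 1.0232 bits
  H(C) = 1.9413 bits

Ranking: A > C > B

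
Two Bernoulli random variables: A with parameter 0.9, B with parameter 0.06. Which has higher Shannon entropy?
A

For binary distributions, entropy is maximized at p=0.5 and decreases as p moves toward 0 or 1.

H(A) = H(0.9) = 0.4690 bits
H(B) = H(0.06) = 0.3274 bits

Distribution A (p=0.9) is closer to uniform (p=0.5), so it has higher entropy.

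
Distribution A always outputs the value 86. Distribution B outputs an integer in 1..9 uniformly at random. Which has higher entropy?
B

A is deterministic, so H(A) = 0. B is uniform over 9 outcomes, so H(B) = log₂(9) = 3.170 bits. Any distribution with genuine randomness has higher entropy than a deterministic one.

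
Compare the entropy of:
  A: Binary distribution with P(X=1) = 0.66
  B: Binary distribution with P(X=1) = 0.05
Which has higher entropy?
A

For binary distributions, entropy is maximized at p=0.5 and decreases as p moves toward 0 or 1.

H(A) = H(0.66) = 0.9248 bits
H(B) = H(0.05) = 0.2864 bits

Distribution A (p=0.66) is closer to uniform (p=0.5), so it has higher entropy.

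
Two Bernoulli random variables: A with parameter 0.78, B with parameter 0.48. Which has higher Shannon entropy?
B

For binary distributions, entropy is maximized at p=0.5 and decreases as p moves toward 0 or 1.

H(A) = H(0.78) = 0.7602 bits
H(B) = H(0.48) = 0.9988 bits

Distribution B (p=0.48) is closer to uniform (p=0.5), so it has higher entropy.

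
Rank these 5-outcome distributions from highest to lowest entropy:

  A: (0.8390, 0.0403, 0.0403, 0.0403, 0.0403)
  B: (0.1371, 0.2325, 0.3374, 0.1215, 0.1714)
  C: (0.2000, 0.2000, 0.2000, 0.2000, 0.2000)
C > B > A

Key insight: Entropy is maximized by uniform distributions and minimized by concentrated distributions.

- Uniform distributions have maximum entropy log₂(5) = 2.3219 bits
- The more "peaked" or concentrated a distribution, the lower its entropy

Entropies:
  H(A) = 0.9587 bits
  H(B) = 2.2170 bits
  H(C) = 2.3219 bits

Ranking: C > B > A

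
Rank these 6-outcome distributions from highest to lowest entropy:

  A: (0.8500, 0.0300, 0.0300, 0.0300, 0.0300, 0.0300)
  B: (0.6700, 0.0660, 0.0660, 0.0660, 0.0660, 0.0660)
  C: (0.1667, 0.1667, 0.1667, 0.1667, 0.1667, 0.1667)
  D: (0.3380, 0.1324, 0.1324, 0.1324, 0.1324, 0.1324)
C > D > B > A

Key insight: Entropy is maximized by uniform distributions and minimized by concentrated distributions.

Entropies:
  H(A) = 0.9581 bits
  H(B) = 1.6812 bits
  H(C) = 2.5850 bits
  H(D) = 2.4600 bits

Ranking: C > D > B > A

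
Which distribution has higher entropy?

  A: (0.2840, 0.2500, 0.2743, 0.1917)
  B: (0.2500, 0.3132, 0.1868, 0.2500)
A

Both distributions are close to uniform, making this a harder comparison.

H(A) = 1.9845 bits
H(B) = 1.9767 bits

The distribution closer to uniform has higher entropy.
Answer: A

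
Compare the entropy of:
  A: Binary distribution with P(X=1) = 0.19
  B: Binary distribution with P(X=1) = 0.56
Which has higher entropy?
B

For binary distributions, entropy is maximized at p=0.5 and decreases as p moves toward 0 or 1.

H(A) = H(0.19) = 0.7015 bits
H(B) = H(0.56) = 0.9896 bits

Distribution B (p=0.56) is closer to uniform (p=0.5), so it has higher entropy.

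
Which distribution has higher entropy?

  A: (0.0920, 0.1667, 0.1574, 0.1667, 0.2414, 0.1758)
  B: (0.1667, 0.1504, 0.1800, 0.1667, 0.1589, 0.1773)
B

Both distributions are close to uniform, making this a harder comparison.

H(A) = 2.5342 bits
H(B) = 2.5823 bits

The distribution closer to uniform has higher entropy.
Answer: B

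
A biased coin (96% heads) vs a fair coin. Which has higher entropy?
Fair coin

The fair coin is uniform (p=0.5), maximizing binary entropy at 1 bit. The biased coin has H(0.96) ≈ 0.242 bits — its outcome is more predictable, so its entropy is lower.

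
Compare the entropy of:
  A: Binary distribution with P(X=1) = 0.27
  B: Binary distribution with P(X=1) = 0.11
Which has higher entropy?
A

For binary distributions, entropy is maximized at p=0.5 and decreases as p moves toward 0 or 1.

H(A) = H(0.27) = 0.8415 bits
H(B) = H(0.11) = 0.4999 bits

Distribution A (p=0.27) is closer to uniform (p=0.5), so it has higher entropy.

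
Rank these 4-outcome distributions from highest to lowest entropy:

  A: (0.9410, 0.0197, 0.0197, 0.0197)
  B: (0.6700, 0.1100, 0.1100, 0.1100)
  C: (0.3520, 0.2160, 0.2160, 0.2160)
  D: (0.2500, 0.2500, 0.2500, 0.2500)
D > C > B > A

Key insight: Entropy is maximized by uniform distributions and minimized by concentrated distributions.

Entropies:
  H(A) = 0.4170 bits
  H(B) = 1.4380 bits
  H(C) = 1.9629 bits
  H(D) = 2.0000 bits

Ranking: D > C > B > A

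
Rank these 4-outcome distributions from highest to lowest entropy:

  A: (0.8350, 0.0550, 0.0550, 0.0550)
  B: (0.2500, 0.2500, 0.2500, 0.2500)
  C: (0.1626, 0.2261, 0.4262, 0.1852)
B > C > A

Key insight: Entropy is maximized by uniform distributions and minimized by concentrated distributions.

- Uniform distributions have maximum entropy log₂(4) = 2.0000 bits
- The more "peaked" or concentrated a distribution, the lower its entropy

Entropies:
  H(A) = 0.9077 bits
  H(B) = 2.0000 bits
  H(C) = 1.8860 bits

Ranking: B > C > A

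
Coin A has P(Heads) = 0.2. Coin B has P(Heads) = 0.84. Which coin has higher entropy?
A

For binary distributions, entropy is maximized at p=0.5 and decreases as p moves toward 0 or 1.

H(A) = H(0.2) = 0.7219 bits
H(B) = H(0.84) = 0.6343 bits

Distribution A (p=0.2) is closer to uniform (p=0.5), so it has higher entropy.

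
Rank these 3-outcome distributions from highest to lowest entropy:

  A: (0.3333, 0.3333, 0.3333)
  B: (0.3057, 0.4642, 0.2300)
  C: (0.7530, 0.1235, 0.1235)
A > B > C

Key insight: Entropy is maximized by uniform distributions and minimized by concentrated distributions.

- Uniform distributions have maximum entropy log₂(3) = 1.5850 bits
- The more "peaked" or concentrated a distribution, the lower its entropy

Entropies:
  H(A) = 1.5850 bits
  H(B) = 1.5243 bits
  H(C) = 1.0535 bits

Ranking: A > B > C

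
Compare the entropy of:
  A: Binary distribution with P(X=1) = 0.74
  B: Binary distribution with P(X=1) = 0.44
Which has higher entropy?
B

For binary distributions, entropy is maximized at p=0.5 and decreases as p moves toward 0 or 1.

H(A) = H(0.74) = 0.8267 bits
H(B) = H(0.44) = 0.9896 bits

Distribution B (p=0.44) is closer to uniform (p=0.5), so it has higher entropy.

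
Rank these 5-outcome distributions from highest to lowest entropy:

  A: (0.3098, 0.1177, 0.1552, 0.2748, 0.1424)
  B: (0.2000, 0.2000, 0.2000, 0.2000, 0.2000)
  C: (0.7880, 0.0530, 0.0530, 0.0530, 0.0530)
B > A > C

Key insight: Entropy is maximized by uniform distributions and minimized by concentrated distributions.

- Uniform distributions have maximum entropy log₂(5) = 2.3219 bits
- The more "peaked" or concentrated a distribution, the lower its entropy

Entropies:
  H(A) = 2.2168 bits
  H(B) = 2.3219 bits
  H(C) = 1.1693 bits

Ranking: B > A > C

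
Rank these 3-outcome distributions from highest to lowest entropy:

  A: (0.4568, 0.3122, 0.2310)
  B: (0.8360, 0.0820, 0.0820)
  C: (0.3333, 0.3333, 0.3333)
C > A > B

Key insight: Entropy is maximized by uniform distributions and minimized by concentrated distributions.

- Uniform distributions have maximum entropy log₂(3) = 1.5850 bits
- The more "peaked" or concentrated a distribution, the lower its entropy

Entropies:
  H(A) = 1.5290 bits
  H(B) = 0.8078 bits
  H(C) = 1.5850 bits

Ranking: C > A > B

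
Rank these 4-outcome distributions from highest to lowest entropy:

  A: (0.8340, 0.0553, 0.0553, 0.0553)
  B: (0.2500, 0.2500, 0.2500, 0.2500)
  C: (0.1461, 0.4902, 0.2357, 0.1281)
B > C > A

Key insight: Entropy is maximized by uniform distributions and minimized by concentrated distributions.

- Uniform distributions have maximum entropy log₂(4) = 2.0000 bits
- The more "peaked" or concentrated a distribution, the lower its entropy

Entropies:
  H(A) = 0.9116 bits
  H(B) = 2.0000 bits
  H(C) = 1.7807 bits

Ranking: B > C > A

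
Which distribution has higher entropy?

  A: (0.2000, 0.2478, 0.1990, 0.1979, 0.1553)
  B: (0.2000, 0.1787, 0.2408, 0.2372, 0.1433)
A

Both distributions are close to uniform, making this a harder comparison.

H(A) = 2.3064 bits
H(B) = 2.2970 bits

The distribution closer to uniform has higher entropy.
Answer: A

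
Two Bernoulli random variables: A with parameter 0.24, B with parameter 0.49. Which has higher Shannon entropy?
B

For binary distributions, entropy is maximized at p=0.5 and decreases as p moves toward 0 or 1.

H(A) = H(0.24) = 0.7950 bits
H(B) = H(0.49) = 0.9997 bits

Distribution B (p=0.49) is closer to uniform (p=0.5), so it has higher entropy.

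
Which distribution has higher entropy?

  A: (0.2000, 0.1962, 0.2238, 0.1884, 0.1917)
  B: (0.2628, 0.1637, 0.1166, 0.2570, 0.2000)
A

Both distributions are close to uniform, making this a harder comparison.

H(A) = 2.3192 bits
H(B) = 2.2636 bits

The distribution closer to uniform has higher entropy.
Answer: A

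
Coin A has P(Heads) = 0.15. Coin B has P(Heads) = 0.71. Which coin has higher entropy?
B

For binary distributions, entropy is maximized at p=0.5 and decreases as p moves toward 0 or 1.

H(A) = H(0.15) = 0.6098 bits
H(B) = H(0.71) = 0.8687 bits

Distribution B (p=0.71) is closer to uniform (p=0.5), so it has higher entropy.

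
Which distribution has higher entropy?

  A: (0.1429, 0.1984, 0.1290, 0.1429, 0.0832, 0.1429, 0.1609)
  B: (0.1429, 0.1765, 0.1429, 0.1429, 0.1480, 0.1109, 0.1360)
B

Both distributions are close to uniform, making this a harder comparison.

H(A) = 2.7697 bits
H(B) = 2.7961 bits

The distribution closer to uniform has higher entropy.
Answer: B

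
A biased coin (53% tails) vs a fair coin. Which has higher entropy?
Fair coin

The fair coin is uniform (p=0.5), maximizing binary entropy at 1 bit. The biased coin has H(0.53) ≈ 0.997 bits — its outcome is more predictable, so its entropy is lower.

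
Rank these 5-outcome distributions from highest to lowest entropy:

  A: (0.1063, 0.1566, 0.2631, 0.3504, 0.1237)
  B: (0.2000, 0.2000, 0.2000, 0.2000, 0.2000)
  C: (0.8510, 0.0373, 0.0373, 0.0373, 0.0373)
B > A > C

Key insight: Entropy is maximized by uniform distributions and minimized by concentrated distributions.

- Uniform distributions have maximum entropy log₂(5) = 2.3219 bits
- The more "peaked" or concentrated a distribution, the lower its entropy

Entropies:
  H(A) = 2.1724 bits
  H(B) = 2.3219 bits
  H(C) = 0.9053 bits

Ranking: B > A > C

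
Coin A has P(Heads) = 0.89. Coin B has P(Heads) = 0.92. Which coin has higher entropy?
A

For binary distributions, entropy is maximized at p=0.5 and decreases as p moves toward 0 or 1.

H(A) = H(0.89) = 0.4999 bits
H(B) = H(0.92) = 0.4022 bits

Distribution A (p=0.89) is closer to uniform (p=0.5), so it has higher entropy.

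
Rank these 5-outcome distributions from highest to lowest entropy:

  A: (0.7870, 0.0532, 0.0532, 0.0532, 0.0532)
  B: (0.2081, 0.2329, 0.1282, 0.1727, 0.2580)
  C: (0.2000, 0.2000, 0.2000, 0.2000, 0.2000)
C > B > A

Key insight: Entropy is maximized by uniform distributions and minimized by concentrated distributions.

- Uniform distributions have maximum entropy log₂(5) = 2.3219 bits
- The more "peaked" or concentrated a distribution, the lower its entropy

Entropies:
  H(A) = 1.1732 bits
  H(B) = 2.2828 bits
  H(C) = 2.3219 bits

Ranking: C > B > A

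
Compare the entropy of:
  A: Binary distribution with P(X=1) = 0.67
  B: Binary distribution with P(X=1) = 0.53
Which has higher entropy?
B

For binary distributions, entropy is maximized at p=0.5 and decreases as p moves toward 0 or 1.

H(A) = H(0.67) = 0.9149 bits
H(B) = H(0.53) = 0.9974 bits

Distribution B (p=0.53) is closer to uniform (p=0.5), so it has higher entropy.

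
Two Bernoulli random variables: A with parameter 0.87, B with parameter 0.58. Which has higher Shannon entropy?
B

For binary distributions, entropy is maximized at p=0.5 and decreases as p moves toward 0 or 1.

H(A) = H(0.87) = 0.5574 bits
H(B) = H(0.58) = 0.9815 bits

Distribution B (p=0.58) is closer to uniform (p=0.5), so it has higher entropy.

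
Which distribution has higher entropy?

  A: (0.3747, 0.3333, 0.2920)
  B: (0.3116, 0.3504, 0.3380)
B

Both distributions are close to uniform, making this a harder comparison.

H(A) = 1.5775 bits
H(B) = 1.5832 bits

The distribution closer to uniform has higher entropy.
Answer: B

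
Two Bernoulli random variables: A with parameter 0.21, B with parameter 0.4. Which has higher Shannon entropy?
B

For binary distributions, entropy is maximized at p=0.5 and decreases as p moves toward 0 or 1.

H(A) = H(0.21) = 0.7415 bits
H(B) = H(0.4) = 0.9710 bits

Distribution B (p=0.4) is closer to uniform (p=0.5), so it has higher entropy.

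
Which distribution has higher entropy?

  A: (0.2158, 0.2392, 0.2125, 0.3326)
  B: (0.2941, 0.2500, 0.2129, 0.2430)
B

Both distributions are close to uniform, making this a harder comparison.

H(A) = 1.9740 bits
H(B) = 1.9904 bits

The distribution closer to uniform has higher entropy.
Answer: B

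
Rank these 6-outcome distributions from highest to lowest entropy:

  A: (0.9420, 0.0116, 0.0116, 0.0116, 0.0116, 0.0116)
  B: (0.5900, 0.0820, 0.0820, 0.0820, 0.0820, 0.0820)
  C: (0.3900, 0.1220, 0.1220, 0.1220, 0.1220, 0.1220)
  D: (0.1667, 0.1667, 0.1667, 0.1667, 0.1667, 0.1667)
D > C > B > A

Key insight: Entropy is maximized by uniform distributions and minimized by concentrated distributions.

Entropies:
  H(A) = 0.4541 bits
  H(B) = 1.9285 bits
  H(C) = 2.3812 bits
  H(D) = 2.5850 bits

Ranking: D > C > B > A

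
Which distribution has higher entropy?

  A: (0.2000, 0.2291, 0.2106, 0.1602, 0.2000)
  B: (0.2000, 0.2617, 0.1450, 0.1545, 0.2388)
A

Both distributions are close to uniform, making this a harder comparison.

H(A) = 2.3125 bits
H(B) = 2.2841 bits

The distribution closer to uniform has higher entropy.
Answer: A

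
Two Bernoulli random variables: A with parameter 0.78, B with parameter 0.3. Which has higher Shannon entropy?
B

For binary distributions, entropy is maximized at p=0.5 and decreases as p moves toward 0 or 1.

H(A) = H(0.78) = 0.7602 bits
H(B) = H(0.3) = 0.8813 bits

Distribution B (p=0.3) is closer to uniform (p=0.5), so it has higher entropy.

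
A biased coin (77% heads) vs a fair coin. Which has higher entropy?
Fair coin

The fair coin is uniform (p=0.5), maximizing binary entropy at 1 bit. The biased coin has H(0.77) ≈ 0.778 bits — its outcome is more predictable, so its entropy is lower.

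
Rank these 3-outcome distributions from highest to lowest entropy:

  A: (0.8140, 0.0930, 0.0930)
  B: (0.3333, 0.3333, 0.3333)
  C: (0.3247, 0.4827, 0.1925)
B > C > A

Key insight: Entropy is maximized by uniform distributions and minimized by concentrated distributions.

- Uniform distributions have maximum entropy log₂(3) = 1.5850 bits
- The more "peaked" or concentrated a distribution, the lower its entropy

Entropies:
  H(A) = 0.8790 bits
  H(B) = 1.5850 bits
  H(C) = 1.4918 bits

Ranking: B > C > A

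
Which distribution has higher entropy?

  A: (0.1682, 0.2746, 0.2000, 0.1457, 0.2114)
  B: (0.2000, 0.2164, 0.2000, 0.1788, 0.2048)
B

Both distributions are close to uniform, making this a harder comparison.

H(A) = 2.2879 bits
H(B) = 2.3192 bits

The distribution closer to uniform has higher entropy.
Answer: B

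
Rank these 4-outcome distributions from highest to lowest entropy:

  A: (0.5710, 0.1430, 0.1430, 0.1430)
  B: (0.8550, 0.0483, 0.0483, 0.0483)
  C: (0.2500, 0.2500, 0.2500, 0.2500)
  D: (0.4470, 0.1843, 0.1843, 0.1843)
C > D > A > B

Key insight: Entropy is maximized by uniform distributions and minimized by concentrated distributions.

Entropies:
  H(A) = 1.6654 bits
  H(B) = 0.8270 bits
  H(C) = 2.0000 bits
  H(D) = 1.8684 bits

Ranking: C > D > A > B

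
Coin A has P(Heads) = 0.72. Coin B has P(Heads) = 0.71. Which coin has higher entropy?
B

For binary distributions, entropy is maximized at p=0.5 and decreases as p moves toward 0 or 1.

H(A) = H(0.72) = 0.8555 bits
H(B) = H(0.71) = 0.8687 bits

Distribution B (p=0.71) is closer to uniform (p=0.5), so it has higher entropy.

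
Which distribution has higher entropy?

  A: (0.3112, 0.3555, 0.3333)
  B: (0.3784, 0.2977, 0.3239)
A

Both distributions are close to uniform, making this a harder comparison.

H(A) = 1.5828 bits
H(B) = 1.5777 bits

The distribution closer to uniform has higher entropy.
Answer: A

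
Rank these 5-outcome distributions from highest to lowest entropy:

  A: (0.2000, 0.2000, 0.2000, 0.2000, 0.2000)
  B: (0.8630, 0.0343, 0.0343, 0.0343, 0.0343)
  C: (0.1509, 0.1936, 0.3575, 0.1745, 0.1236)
A > C > B

Key insight: Entropy is maximized by uniform distributions and minimized by concentrated distributions.

- Uniform distributions have maximum entropy log₂(5) = 2.3219 bits
- The more "peaked" or concentrated a distribution, the lower its entropy

Entropies:
  H(A) = 2.3219 bits
  H(B) = 0.8503 bits
  H(C) = 2.2131 bits

Ranking: A > C > B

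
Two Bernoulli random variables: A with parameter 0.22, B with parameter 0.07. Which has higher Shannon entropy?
A

For binary distributions, entropy is maximized at p=0.5 and decreases as p moves toward 0 or 1.

H(A) = H(0.22) = 0.7602 bits
H(B) = H(0.07) = 0.3659 bits

Distribution A (p=0.22) is closer to uniform (p=0.5), so it has higher entropy.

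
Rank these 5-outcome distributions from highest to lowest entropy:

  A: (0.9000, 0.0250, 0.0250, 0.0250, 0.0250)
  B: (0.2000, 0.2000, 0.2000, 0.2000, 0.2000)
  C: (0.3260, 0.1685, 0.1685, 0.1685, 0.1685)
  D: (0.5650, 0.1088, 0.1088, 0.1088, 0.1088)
B > C > D > A

Key insight: Entropy is maximized by uniform distributions and minimized by concentrated distributions.

Entropies:
  H(A) = 0.6690 bits
  H(B) = 2.3219 bits
  H(C) = 2.2588 bits
  H(D) = 1.8578 bits

Ranking: B > C > D > A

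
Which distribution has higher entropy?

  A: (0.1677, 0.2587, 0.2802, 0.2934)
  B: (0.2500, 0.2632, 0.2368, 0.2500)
B

Both distributions are close to uniform, making this a harder comparison.

H(A) = 1.9700 bits
H(B) = 1.9990 bits

The distribution closer to uniform has higher entropy.
Answer: B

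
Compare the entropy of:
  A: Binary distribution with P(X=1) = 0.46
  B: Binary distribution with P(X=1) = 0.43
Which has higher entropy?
A

For binary distributions, entropy is maximized at p=0.5 and decreases as p moves toward 0 or 1.

H(A) = H(0.46) = 0.9954 bits
H(B) = H(0.43) = 0.9858 bits

Distribution A (p=0.46) is closer to uniform (p=0.5), so it has higher entropy.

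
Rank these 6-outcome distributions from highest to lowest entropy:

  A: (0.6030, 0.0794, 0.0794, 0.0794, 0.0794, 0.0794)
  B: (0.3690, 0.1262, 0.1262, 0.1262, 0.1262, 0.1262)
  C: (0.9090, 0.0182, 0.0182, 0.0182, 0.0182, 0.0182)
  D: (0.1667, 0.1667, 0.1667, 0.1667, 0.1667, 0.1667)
D > B > A > C

Key insight: Entropy is maximized by uniform distributions and minimized by concentrated distributions.

Entropies:
  H(A) = 1.8910 bits
  H(B) = 2.4150 bits
  H(C) = 0.6511 bits
  H(D) = 2.5850 bits

Ranking: D > B > A > C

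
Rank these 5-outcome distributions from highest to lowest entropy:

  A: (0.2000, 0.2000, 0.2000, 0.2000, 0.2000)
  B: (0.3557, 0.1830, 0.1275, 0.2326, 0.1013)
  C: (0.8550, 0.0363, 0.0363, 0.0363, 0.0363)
A > B > C

Key insight: Entropy is maximized by uniform distributions and minimized by concentrated distributions.

- Uniform distributions have maximum entropy log₂(5) = 2.3219 bits
- The more "peaked" or concentrated a distribution, the lower its entropy

Entropies:
  H(A) = 2.3219 bits
  H(B) = 2.1816 bits
  H(C) = 0.8872 bits

Ranking: A > B > C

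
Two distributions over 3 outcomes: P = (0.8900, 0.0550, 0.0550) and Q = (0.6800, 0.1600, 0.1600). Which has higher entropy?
Q

P is highly concentrated on one outcome (89%), making it nearly deterministic. Q spreads its mass more evenly (max 68%). The more spread-out distribution has higher entropy: H(P) ≈ 0.610 bits, H(Q) ≈ 1.224 bits.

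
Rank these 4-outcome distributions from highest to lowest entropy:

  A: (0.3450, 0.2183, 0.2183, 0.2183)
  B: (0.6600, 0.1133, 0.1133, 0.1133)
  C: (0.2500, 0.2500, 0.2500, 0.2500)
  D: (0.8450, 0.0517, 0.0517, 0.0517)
C > A > B > D

Key insight: Entropy is maximized by uniform distributions and minimized by concentrated distributions.

Entropies:
  H(A) = 1.9677 bits
  H(B) = 1.4637 bits
  H(C) = 2.0000 bits
  H(D) = 0.8679 bits

Ranking: C > A > B > D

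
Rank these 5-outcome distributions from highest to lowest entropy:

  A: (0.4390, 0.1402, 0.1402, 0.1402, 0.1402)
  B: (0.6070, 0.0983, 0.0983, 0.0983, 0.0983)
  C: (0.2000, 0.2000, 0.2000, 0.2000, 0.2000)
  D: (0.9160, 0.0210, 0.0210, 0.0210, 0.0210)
C > A > B > D

Key insight: Entropy is maximized by uniform distributions and minimized by concentrated distributions.

Entropies:
  H(A) = 2.1112 bits
  H(B) = 1.7527 bits
  H(C) = 2.3219 bits
  H(D) = 0.5841 bits

Ranking: C > A > B > D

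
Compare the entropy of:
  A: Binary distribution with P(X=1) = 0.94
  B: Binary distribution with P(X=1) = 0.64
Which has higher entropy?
B

For binary distributions, entropy is maximized at p=0.5 and decreases as p moves toward 0 or 1.

H(A) = H(0.94) = 0.3274 bits
H(B) = H(0.64) = 0.9427 bits

Distribution B (p=0.64) is closer to uniform (p=0.5), so it has higher entropy.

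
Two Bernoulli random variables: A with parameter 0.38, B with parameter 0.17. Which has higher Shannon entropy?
A

For binary distributions, entropy is maximized at p=0.5 and decreases as p moves toward 0 or 1.

H(A) = H(0.38) = 0.9580 bits
H(B) = H(0.17) = 0.6577 bits

Distribution A (p=0.38) is closer to uniform (p=0.5), so it has higher entropy.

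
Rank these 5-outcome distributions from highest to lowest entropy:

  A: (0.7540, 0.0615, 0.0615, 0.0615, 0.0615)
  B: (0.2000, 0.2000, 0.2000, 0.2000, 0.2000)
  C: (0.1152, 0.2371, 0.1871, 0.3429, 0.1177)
B > C > A

Key insight: Entropy is maximized by uniform distributions and minimized by concentrated distributions.

- Uniform distributions have maximum entropy log₂(5) = 2.3219 bits
- The more "peaked" or concentrated a distribution, the lower its entropy

Entropies:
  H(A) = 1.2969 bits
  H(B) = 2.3219 bits
  H(C) = 2.1967 bits

Ranking: B > C > A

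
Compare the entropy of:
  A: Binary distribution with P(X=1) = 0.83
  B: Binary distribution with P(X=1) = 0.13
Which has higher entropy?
A

For binary distributions, entropy is maximized at p=0.5 and decreases as p moves toward 0 or 1.

H(A) = H(0.83) = 0.6577 bits
H(B) = H(0.13) = 0.5574 bits

Distribution A (p=0.83) is closer to uniform (p=0.5), so it has higher entropy.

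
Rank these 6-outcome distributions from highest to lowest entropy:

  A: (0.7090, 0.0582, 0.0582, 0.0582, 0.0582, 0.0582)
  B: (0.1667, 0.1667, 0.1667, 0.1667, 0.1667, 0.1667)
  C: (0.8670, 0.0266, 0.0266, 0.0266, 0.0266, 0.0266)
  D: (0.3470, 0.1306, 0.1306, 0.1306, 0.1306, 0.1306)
B > D > A > C

Key insight: Entropy is maximized by uniform distributions and minimized by concentrated distributions.

Entropies:
  H(A) = 1.5457 bits
  H(B) = 2.5850 bits
  H(C) = 0.8744 bits
  H(D) = 2.4476 bits

Ranking: B > D > A > C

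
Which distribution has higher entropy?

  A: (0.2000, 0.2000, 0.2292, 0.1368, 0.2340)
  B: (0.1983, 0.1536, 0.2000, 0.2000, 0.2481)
B

Both distributions are close to uniform, making this a harder comparison.

H(A) = 2.2988 bits
H(B) = 2.3057 bits

The distribution closer to uniform has higher entropy.
Answer: B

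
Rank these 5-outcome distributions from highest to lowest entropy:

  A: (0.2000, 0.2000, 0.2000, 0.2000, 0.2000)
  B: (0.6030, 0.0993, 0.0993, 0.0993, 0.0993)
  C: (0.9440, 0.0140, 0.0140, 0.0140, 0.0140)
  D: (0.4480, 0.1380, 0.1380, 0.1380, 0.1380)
A > D > B > C

Key insight: Entropy is maximized by uniform distributions and minimized by concentrated distributions.

Entropies:
  H(A) = 2.3219 bits
  H(B) = 1.7632 bits
  H(C) = 0.4234 bits
  H(D) = 2.0962 bits

Ranking: A > D > B > C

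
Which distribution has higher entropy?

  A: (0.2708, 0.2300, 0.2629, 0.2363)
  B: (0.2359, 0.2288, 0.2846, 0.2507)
A

Both distributions are close to uniform, making this a harder comparison.

H(A) = 1.9966 bits
H(B) = 1.9948 bits

The distribution closer to uniform has higher entropy.
Answer: A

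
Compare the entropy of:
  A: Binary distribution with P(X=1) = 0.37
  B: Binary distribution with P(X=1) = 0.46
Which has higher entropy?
B

For binary distributions, entropy is maximized at p=0.5 and decreases as p moves toward 0 or 1.

H(A) = H(0.37) = 0.9507 bits
H(B) = H(0.46) = 0.9954 bits

Distribution B (p=0.46) is closer to uniform (p=0.5), so it has higher entropy.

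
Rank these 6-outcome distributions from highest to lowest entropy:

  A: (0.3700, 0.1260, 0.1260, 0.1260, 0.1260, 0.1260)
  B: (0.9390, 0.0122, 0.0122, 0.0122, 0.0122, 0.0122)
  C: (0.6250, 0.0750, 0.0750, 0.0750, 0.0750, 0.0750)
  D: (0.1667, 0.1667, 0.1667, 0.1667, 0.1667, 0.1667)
D > A > C > B

Key insight: Entropy is maximized by uniform distributions and minimized by concentrated distributions.

Entropies:
  H(A) = 2.4135 bits
  H(B) = 0.4730 bits
  H(C) = 1.8252 bits
  H(D) = 2.5850 bits

Ranking: D > A > C > B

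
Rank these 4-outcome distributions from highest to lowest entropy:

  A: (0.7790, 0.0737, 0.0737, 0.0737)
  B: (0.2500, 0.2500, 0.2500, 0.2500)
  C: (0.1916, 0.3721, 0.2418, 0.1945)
B > C > A

Key insight: Entropy is maximized by uniform distributions and minimized by concentrated distributions.

- Uniform distributions have maximum entropy log₂(4) = 2.0000 bits
- The more "peaked" or concentrated a distribution, the lower its entropy

Entropies:
  H(A) = 1.1123 bits
  H(B) = 2.0000 bits
  H(C) = 1.9421 bits

Ranking: B > C > A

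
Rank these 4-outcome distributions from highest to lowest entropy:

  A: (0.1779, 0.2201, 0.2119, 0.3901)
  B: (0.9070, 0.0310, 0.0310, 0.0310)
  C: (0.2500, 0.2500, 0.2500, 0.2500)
C > A > B

Key insight: Entropy is maximized by uniform distributions and minimized by concentrated distributions.

- Uniform distributions have maximum entropy log₂(4) = 2.0000 bits
- The more "peaked" or concentrated a distribution, the lower its entropy

Entropies:
  H(A) = 1.9279 bits
  H(B) = 0.5938 bits
  H(C) = 2.0000 bits

Ranking: C > A > B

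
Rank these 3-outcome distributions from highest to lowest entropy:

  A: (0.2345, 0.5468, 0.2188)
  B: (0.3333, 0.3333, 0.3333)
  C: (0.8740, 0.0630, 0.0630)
B > A > C

Key insight: Entropy is maximized by uniform distributions and minimized by concentrated distributions.

- Uniform distributions have maximum entropy log₂(3) = 1.5850 bits
- The more "peaked" or concentrated a distribution, the lower its entropy

Entropies:
  H(A) = 1.4465 bits
  H(B) = 1.5850 bits
  H(C) = 0.6724 bits

Ranking: B > A > C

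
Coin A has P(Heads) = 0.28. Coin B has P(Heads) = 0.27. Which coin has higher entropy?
A

For binary distributions, entropy is maximized at p=0.5 and decreases as p moves toward 0 or 1.

H(A) = H(0.28) = 0.8555 bits
H(B) = H(0.27) = 0.8415 bits

Distribution A (p=0.28) is closer to uniform (p=0.5), so it has higher entropy.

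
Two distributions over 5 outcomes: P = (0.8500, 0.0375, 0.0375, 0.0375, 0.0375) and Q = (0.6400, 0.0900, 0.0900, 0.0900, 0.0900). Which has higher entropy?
Q

P is highly concentrated on one outcome (85%), making it nearly deterministic. Q spreads its mass more evenly (max 64%). The more spread-out distribution has higher entropy: H(P) ≈ 0.910 bits, H(Q) ≈ 1.663 bits.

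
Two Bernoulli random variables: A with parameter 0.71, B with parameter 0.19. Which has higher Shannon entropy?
A

For binary distributions, entropy is maximized at p=0.5 and decreases as p moves toward 0 or 1.

H(A) = H(0.71) = 0.8687 bits
H(B) = H(0.19) = 0.7015 bits

Distribution A (p=0.71) is closer to uniform (p=0.5), so it has higher entropy.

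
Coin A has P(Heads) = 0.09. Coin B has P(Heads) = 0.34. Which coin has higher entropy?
B

For binary distributions, entropy is maximized at p=0.5 and decreases as p moves toward 0 or 1.

H(A) = H(0.09) = 0.4365 bits
H(B) = H(0.34) = 0.9248 bits

Distribution B (p=0.34) is closer to uniform (p=0.5), so it has higher entropy.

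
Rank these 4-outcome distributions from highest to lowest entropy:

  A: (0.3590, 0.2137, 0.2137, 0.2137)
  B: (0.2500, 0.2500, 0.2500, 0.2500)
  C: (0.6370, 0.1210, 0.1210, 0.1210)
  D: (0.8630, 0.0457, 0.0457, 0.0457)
B > A > C > D

Key insight: Entropy is maximized by uniform distributions and minimized by concentrated distributions.

Entropies:
  H(A) = 1.9578 bits
  H(B) = 2.0000 bits
  H(C) = 1.5205 bits
  H(D) = 0.7935 bits

Ranking: B > A > C > D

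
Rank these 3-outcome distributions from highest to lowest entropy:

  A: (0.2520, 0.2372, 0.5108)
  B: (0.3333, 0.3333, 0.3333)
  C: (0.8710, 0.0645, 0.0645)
B > A > C

Key insight: Entropy is maximized by uniform distributions and minimized by concentrated distributions.

- Uniform distributions have maximum entropy log₂(3) = 1.5850 bits
- The more "peaked" or concentrated a distribution, the lower its entropy

Entropies:
  H(A) = 1.4885 bits
  H(B) = 1.5850 bits
  H(C) = 0.6837 bits

Ranking: B > A > C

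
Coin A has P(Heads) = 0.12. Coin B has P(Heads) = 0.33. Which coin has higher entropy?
B

For binary distributions, entropy is maximized at p=0.5 and decreases as p moves toward 0 or 1.

H(A) = H(0.12) = 0.5294 bits
H(B) = H(0.33) = 0.9149 bits

Distribution B (p=0.33) is closer to uniform (p=0.5), so it has higher entropy.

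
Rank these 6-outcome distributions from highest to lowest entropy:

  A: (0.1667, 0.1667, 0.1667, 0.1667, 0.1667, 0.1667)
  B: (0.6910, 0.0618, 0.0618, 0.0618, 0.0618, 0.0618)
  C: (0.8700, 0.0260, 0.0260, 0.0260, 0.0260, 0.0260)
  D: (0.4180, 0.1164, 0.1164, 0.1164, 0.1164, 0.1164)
A > D > B > C

Key insight: Entropy is maximized by uniform distributions and minimized by concentrated distributions.

Entropies:
  H(A) = 2.5850 bits
  H(B) = 1.6095 bits
  H(C) = 0.8593 bits
  H(D) = 2.3319 bits

Ranking: A > D > B > C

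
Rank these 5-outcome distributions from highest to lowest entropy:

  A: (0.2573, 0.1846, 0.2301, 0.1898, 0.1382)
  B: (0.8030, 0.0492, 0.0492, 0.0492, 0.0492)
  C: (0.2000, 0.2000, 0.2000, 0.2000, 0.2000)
C > A > B

Key insight: Entropy is maximized by uniform distributions and minimized by concentrated distributions.

- Uniform distributions have maximum entropy log₂(5) = 2.3219 bits
- The more "peaked" or concentrated a distribution, the lower its entropy

Entropies:
  H(A) = 2.2913 bits
  H(B) = 1.1099 bits
  H(C) = 2.3219 bits

Ranking: C > A > B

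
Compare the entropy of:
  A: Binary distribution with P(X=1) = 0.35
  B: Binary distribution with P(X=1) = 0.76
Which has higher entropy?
A

For binary distributions, entropy is maximized at p=0.5 and decreases as p moves toward 0 or 1.

H(A) = H(0.35) = 0.9341 bits
H(B) = H(0.76) = 0.7950 bits

Distribution A (p=0.35) is closer to uniform (p=0.5), so it has higher entropy.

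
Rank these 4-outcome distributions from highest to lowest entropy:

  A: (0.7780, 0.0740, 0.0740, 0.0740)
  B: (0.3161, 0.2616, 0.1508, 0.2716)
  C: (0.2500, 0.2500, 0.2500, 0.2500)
C > B > A

Key insight: Entropy is maximized by uniform distributions and minimized by concentrated distributions.

- Uniform distributions have maximum entropy log₂(4) = 2.0000 bits
- The more "peaked" or concentrated a distribution, the lower its entropy

Entropies:
  H(A) = 1.1157 bits
  H(B) = 1.9535 bits
  H(C) = 2.0000 bits

Ranking: C > B > A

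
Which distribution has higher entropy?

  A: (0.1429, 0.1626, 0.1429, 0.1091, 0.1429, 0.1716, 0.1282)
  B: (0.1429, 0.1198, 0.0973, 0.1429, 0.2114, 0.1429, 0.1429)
A

Both distributions are close to uniform, making this a harder comparison.

H(A) = 2.7942 bits
H(B) = 2.7721 bits

The distribution closer to uniform has higher entropy.
Answer: A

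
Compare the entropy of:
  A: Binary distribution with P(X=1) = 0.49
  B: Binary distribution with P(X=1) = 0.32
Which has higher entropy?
A

For binary distributions, entropy is maximized at p=0.5 and decreases as p moves toward 0 or 1.

H(A) = H(0.49) = 0.9997 bits
H(B) = H(0.32) = 0.9044 bits

Distribution A (p=0.49) is closer to uniform (p=0.5), so it has higher entropy.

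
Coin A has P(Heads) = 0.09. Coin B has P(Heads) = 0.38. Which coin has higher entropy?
B

For binary distributions, entropy is maximized at p=0.5 and decreases as p moves toward 0 or 1.

H(A) = H(0.09) = 0.4365 bits
H(B) = H(0.38) = 0.9580 bits

Distribution B (p=0.38) is closer to uniform (p=0.5), so it has higher entropy.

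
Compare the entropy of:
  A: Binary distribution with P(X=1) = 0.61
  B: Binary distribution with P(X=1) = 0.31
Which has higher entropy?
A

For binary distributions, entropy is maximized at p=0.5 and decreases as p moves toward 0 or 1.

H(A) = H(0.61) = 0.9648 bits
H(B) = H(0.31) = 0.8932 bits

Distribution A (p=0.61) is closer to uniform (p=0.5), so it has higher entropy.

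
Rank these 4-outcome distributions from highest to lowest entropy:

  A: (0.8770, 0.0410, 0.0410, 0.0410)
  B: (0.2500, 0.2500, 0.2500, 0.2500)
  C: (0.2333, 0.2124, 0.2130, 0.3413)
B > C > A

Key insight: Entropy is maximized by uniform distributions and minimized by concentrated distributions.

- Uniform distributions have maximum entropy log₂(4) = 2.0000 bits
- The more "peaked" or concentrated a distribution, the lower its entropy

Entropies:
  H(A) = 0.7329 bits
  H(B) = 2.0000 bits
  H(C) = 1.9691 bits

Ranking: B > C > A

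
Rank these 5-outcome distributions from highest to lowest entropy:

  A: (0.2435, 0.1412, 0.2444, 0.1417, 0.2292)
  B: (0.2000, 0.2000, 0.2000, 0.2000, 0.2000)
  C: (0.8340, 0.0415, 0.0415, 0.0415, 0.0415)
B > A > C

Key insight: Entropy is maximized by uniform distributions and minimized by concentrated distributions.

- Uniform distributions have maximum entropy log₂(5) = 2.3219 bits
- The more "peaked" or concentrated a distribution, the lower its entropy

Entropies:
  H(A) = 2.2784 bits
  H(B) = 2.3219 bits
  H(C) = 0.9805 bits

Ranking: B > A > C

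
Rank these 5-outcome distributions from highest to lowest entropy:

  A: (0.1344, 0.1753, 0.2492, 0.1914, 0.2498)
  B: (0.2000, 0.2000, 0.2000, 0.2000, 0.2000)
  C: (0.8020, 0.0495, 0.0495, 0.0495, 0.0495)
B > A > C

Key insight: Entropy is maximized by uniform distributions and minimized by concentrated distributions.

- Uniform distributions have maximum entropy log₂(5) = 2.3219 bits
- The more "peaked" or concentrated a distribution, the lower its entropy

Entropies:
  H(A) = 2.2854 bits
  H(B) = 2.3219 bits
  H(C) = 1.1139 bits

Ranking: B > A > C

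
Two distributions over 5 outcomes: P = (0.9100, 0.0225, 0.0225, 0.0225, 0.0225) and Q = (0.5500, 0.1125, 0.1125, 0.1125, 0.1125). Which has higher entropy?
Q

P is highly concentrated on one outcome (91%), making it nearly deterministic. Q spreads its mass more evenly (max 55%). The more spread-out distribution has higher entropy: H(P) ≈ 0.616 bits, H(Q) ≈ 1.893 bits.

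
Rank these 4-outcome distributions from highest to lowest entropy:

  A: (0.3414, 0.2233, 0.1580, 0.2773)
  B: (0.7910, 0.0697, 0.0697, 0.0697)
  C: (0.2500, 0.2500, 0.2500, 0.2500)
C > A > B

Key insight: Entropy is maximized by uniform distributions and minimized by concentrated distributions.

- Uniform distributions have maximum entropy log₂(4) = 2.0000 bits
- The more "peaked" or concentrated a distribution, the lower its entropy

Entropies:
  H(A) = 1.9461 bits
  H(B) = 1.0708 bits
  H(C) = 2.0000 bits

Ranking: C > A > B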